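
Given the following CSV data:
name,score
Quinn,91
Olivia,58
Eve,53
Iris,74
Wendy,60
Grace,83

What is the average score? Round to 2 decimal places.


Scores: 91, 58, 53, 74, 60, 83
Sum = 419
Count = 6
Average = 419 / 6 = 69.83

ANSWER: 69.83


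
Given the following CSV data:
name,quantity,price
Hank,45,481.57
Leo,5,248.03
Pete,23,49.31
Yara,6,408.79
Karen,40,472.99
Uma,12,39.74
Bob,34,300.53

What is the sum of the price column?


Values in 'price' column:
  Row 1: 481.57
  Row 2: 248.03
  Row 3: 49.31
  Row 4: 408.79
  Row 5: 472.99
  Row 6: 39.74
  Row 7: 300.53
Sum = 481.57 + 248.03 + 49.31 + 408.79 + 472.99 + 39.74 + 300.53 = 2000.96

ANSWER: 2000.96


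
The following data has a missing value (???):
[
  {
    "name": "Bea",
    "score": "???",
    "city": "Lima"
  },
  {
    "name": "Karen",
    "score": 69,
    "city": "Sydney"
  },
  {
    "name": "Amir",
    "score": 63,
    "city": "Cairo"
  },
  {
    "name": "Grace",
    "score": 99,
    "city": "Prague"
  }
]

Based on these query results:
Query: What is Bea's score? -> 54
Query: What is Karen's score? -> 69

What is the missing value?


The missing value is Bea's score
From query: Bea's score = 54

ANSWER: 54


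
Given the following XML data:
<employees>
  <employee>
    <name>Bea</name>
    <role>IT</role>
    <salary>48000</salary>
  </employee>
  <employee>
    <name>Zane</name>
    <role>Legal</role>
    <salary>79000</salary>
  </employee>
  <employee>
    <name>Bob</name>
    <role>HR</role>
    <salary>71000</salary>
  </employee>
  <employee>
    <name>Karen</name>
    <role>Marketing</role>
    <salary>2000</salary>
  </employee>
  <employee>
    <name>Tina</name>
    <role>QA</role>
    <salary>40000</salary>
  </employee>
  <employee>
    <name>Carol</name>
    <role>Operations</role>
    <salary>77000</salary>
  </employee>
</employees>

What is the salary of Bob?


Searching for <employee> with <name>Bob</name>
Found at position 3
<salary>71000</salary>

ANSWER: 71000


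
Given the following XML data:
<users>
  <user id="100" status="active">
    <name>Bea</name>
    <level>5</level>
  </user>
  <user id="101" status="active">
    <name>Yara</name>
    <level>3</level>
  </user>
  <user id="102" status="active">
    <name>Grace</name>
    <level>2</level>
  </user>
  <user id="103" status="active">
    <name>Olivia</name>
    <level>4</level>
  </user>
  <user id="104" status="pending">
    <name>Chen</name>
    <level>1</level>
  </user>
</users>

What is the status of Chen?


Finding user with name = Chen
user id="104" status="pending"

ANSWER: pending


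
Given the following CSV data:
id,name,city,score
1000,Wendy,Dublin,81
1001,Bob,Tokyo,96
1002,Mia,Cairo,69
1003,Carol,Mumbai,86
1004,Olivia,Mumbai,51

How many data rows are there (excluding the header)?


Counting rows (excluding header):
Header: id,name,city,score
Data rows: 5

ANSWER: 5


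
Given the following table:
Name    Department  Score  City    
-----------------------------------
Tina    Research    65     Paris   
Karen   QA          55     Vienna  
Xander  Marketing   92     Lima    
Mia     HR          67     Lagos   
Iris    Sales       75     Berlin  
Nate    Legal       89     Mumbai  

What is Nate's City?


Row 6: Nate
City = Mumbai

ANSWER: Mumbai


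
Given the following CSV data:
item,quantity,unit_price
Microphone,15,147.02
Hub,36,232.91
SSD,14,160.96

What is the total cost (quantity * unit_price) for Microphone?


Row: Microphone
quantity = 15
unit_price = 147.02
total = 15 * 147.02 = 2205.3

ANSWER: 2205.3


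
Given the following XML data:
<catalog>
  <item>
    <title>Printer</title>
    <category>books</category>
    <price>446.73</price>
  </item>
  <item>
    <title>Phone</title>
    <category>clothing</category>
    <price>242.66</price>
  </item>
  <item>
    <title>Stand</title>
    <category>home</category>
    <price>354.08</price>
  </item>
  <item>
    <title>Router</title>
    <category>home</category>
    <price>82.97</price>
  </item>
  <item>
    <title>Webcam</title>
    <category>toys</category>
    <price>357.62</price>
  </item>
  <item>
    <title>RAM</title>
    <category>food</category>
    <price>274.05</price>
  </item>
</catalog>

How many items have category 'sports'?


Scanning <item> elements for <category>sports</category>:
Count: 0

ANSWER: 0


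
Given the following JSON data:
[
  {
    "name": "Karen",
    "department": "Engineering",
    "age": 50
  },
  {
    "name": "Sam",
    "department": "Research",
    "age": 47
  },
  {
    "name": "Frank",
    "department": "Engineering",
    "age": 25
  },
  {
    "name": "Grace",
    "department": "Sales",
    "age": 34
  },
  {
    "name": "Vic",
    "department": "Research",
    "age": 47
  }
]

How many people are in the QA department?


Scanning records for department = QA
  No matches found
Count: 0

ANSWER: 0


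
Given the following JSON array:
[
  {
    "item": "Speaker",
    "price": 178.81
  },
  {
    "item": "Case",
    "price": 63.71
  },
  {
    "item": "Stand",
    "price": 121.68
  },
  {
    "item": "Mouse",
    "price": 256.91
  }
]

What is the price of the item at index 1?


Array index 1 -> Case
price = 63.71

ANSWER: 63.71


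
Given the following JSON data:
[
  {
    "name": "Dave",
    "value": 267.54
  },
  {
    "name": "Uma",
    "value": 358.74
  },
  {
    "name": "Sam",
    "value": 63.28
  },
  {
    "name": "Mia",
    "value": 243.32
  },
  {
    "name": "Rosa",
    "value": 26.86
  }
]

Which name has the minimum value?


Comparing values:
  Dave: 267.54
  Uma: 358.74
  Sam: 63.28
  Mia: 243.32
  Rosa: 26.86
Minimum: Rosa (26.86)

ANSWER: Rosa


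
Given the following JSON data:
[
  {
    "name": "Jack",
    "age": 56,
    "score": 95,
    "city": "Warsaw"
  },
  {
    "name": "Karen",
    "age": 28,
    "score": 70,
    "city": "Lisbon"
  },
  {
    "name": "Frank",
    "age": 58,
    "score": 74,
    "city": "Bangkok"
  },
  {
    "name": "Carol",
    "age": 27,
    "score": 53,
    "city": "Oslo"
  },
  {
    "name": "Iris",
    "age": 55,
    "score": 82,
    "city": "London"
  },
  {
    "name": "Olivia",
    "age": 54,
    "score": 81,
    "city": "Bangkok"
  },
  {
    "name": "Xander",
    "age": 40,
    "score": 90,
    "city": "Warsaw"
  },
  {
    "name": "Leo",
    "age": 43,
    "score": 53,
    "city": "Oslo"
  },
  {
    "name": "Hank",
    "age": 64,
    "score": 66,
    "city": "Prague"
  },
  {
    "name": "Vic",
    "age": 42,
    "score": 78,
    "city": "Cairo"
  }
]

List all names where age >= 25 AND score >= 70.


Checking both conditions:
  Jack (age=56, score=95) -> YES
  Karen (age=28, score=70) -> YES
  Frank (age=58, score=74) -> YES
  Carol (age=27, score=53) -> no
  Iris (age=55, score=82) -> YES
  Olivia (age=54, score=81) -> YES
  Xander (age=40, score=90) -> YES
  Leo (age=43, score=53) -> no
  Hank (age=64, score=66) -> no
  Vic (age=42, score=78) -> YES


ANSWER: Jack, Karen, Frank, Iris, Olivia, Xander, Vic


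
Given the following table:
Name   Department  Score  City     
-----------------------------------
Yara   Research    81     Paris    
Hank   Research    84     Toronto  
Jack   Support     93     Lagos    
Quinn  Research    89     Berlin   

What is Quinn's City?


Row 4: Quinn
City = Berlin

ANSWER: Berlin


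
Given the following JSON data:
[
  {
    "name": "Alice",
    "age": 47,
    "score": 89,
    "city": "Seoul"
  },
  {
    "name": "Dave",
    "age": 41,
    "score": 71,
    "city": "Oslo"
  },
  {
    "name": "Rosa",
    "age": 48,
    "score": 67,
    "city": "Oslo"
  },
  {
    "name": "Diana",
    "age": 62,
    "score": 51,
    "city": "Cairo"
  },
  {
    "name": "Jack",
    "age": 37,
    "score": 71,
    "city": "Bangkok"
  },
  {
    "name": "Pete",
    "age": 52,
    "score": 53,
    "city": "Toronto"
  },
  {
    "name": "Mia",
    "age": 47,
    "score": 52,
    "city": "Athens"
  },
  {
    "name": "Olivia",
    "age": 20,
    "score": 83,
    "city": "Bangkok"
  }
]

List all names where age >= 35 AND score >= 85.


Checking both conditions:
  Alice (age=47, score=89) -> YES
  Dave (age=41, score=71) -> no
  Rosa (age=48, score=67) -> no
  Diana (age=62, score=51) -> no
  Jack (age=37, score=71) -> no
  Pete (age=52, score=53) -> no
  Mia (age=47, score=52) -> no
  Olivia (age=20, score=83) -> no


ANSWER: Alice


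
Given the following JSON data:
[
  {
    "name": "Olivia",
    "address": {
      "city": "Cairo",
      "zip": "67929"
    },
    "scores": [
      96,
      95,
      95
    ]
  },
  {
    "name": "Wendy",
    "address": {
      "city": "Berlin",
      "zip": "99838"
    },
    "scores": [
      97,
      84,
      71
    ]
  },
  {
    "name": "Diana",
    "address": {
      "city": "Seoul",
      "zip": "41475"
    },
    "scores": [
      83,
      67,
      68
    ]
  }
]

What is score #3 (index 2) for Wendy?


Path: records[1].scores[2]
Value: 71

ANSWER: 71


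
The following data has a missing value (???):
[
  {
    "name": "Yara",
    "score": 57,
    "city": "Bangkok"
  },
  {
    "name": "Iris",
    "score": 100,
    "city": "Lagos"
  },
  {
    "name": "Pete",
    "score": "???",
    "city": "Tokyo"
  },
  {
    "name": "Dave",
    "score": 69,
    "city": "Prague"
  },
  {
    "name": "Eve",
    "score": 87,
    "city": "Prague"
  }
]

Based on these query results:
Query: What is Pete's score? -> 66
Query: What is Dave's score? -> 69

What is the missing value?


The missing value is Pete's score
From query: Pete's score = 66

ANSWER: 66


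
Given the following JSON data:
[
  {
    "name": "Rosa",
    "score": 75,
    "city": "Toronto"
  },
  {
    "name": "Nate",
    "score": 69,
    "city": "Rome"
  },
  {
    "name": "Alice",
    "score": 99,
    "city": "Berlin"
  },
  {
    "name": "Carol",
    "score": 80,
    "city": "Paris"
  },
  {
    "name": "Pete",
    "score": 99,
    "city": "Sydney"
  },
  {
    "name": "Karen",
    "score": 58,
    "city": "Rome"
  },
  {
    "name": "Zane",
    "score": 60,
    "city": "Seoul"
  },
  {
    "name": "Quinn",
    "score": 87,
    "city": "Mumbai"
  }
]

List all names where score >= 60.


Filtering records where score >= 60:
  Rosa (score=75) -> YES
  Nate (score=69) -> YES
  Alice (score=99) -> YES
  Carol (score=80) -> YES
  Pete (score=99) -> YES
  Karen (score=58) -> no
  Zane (score=60) -> YES
  Quinn (score=87) -> YES


ANSWER: Rosa, Nate, Alice, Carol, Pete, Zane, Quinn


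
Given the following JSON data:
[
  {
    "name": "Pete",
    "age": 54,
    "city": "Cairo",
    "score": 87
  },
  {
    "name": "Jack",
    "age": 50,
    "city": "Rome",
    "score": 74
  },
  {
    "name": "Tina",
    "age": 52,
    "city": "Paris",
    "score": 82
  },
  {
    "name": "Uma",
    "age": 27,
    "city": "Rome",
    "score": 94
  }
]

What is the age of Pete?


Looking up record where name = Pete
Record index: 0
Field 'age' = 54

ANSWER: 54


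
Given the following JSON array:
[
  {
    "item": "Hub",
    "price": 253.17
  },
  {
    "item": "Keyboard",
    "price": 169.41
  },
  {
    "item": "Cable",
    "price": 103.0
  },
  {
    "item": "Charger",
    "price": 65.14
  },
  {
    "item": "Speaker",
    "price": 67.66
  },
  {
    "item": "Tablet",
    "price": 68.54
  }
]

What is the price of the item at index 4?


Array index 4 -> Speaker
price = 67.66

ANSWER: 67.66


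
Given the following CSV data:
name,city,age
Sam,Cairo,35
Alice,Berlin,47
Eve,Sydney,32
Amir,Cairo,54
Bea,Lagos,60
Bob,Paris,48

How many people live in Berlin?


Scanning city column for 'Berlin':
  Row 2: Alice -> MATCH
Total matches: 1

ANSWER: 1


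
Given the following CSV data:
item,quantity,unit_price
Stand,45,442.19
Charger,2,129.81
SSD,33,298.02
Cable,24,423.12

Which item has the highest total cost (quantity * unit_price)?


Computing row totals:
  Stand: 19898.55
  Charger: 259.62
  SSD: 9834.66
  Cable: 10154.88
Maximum: Stand (19898.55)

ANSWER: Stand


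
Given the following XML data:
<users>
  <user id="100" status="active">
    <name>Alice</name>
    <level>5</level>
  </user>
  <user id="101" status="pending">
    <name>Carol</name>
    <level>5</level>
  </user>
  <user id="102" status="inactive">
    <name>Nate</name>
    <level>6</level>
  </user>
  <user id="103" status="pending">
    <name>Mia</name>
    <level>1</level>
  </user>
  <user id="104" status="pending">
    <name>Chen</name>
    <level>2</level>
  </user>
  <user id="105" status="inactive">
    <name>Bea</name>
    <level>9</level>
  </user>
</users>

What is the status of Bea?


Finding user with name = Bea
user id="105" status="inactive"

ANSWER: inactive


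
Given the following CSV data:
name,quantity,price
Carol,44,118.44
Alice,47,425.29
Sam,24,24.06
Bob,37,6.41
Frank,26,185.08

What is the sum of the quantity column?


Values in 'quantity' column:
  Row 1: 44
  Row 2: 47
  Row 3: 24
  Row 4: 37
  Row 5: 26
Sum = 44 + 47 + 24 + 37 + 26 = 178

ANSWER: 178


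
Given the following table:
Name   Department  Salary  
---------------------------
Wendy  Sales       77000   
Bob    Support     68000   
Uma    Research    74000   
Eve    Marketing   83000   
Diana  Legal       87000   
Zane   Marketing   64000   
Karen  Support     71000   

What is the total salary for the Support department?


Support department members:
  Bob: 68000
  Karen: 71000
Total = 68000 + 71000 = 139000

ANSWER: 139000


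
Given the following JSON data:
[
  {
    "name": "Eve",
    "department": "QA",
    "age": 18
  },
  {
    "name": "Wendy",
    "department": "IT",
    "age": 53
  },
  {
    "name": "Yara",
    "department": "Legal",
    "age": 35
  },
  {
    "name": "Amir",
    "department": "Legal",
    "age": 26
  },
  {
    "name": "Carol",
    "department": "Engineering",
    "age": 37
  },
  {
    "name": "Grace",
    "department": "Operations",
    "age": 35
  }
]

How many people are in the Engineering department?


Scanning records for department = Engineering
  Record 4: Carol
Count: 1

ANSWER: 1


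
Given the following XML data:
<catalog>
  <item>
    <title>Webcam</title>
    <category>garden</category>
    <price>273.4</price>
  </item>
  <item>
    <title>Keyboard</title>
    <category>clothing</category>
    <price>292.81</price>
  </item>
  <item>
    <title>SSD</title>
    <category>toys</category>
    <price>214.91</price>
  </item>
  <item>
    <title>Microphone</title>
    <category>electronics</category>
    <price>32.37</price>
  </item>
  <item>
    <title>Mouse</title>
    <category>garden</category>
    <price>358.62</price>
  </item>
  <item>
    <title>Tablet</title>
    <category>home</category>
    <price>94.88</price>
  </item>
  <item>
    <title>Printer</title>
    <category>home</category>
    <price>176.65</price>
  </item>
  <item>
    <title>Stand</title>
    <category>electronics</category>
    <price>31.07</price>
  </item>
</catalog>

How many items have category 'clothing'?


Scanning <item> elements for <category>clothing</category>:
  Item 2: Keyboard -> MATCH
Count: 1

ANSWER: 1


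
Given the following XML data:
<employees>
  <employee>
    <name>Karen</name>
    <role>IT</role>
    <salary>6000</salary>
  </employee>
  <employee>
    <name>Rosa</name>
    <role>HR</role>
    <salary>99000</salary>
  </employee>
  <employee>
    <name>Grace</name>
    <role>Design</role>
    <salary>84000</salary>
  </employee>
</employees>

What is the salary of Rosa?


Searching for <employee> with <name>Rosa</name>
Found at position 2
<salary>99000</salary>

ANSWER: 99000


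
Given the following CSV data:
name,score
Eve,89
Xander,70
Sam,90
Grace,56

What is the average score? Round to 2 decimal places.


Scores: 89, 70, 90, 56
Sum = 305
Count = 4
Average = 305 / 4 = 76.25

ANSWER: 76.25


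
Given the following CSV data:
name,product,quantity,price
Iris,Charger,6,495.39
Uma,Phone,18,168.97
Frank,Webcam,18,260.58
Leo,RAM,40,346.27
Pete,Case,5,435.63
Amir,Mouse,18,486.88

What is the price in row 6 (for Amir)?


Row 6: Amir
Column 'price' = 486.88

ANSWER: 486.88


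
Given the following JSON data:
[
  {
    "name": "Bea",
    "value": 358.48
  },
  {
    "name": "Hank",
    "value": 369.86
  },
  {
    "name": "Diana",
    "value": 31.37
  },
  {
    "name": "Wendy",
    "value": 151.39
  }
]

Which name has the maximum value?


Comparing values:
  Bea: 358.48
  Hank: 369.86
  Diana: 31.37
  Wendy: 151.39
Maximum: Hank (369.86)

ANSWER: Hank


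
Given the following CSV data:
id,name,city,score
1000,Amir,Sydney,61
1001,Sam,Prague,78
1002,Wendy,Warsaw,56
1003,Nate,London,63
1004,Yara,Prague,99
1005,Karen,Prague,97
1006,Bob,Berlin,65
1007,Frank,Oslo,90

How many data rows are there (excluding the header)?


Counting rows (excluding header):
Header: id,name,city,score
Data rows: 8

ANSWER: 8


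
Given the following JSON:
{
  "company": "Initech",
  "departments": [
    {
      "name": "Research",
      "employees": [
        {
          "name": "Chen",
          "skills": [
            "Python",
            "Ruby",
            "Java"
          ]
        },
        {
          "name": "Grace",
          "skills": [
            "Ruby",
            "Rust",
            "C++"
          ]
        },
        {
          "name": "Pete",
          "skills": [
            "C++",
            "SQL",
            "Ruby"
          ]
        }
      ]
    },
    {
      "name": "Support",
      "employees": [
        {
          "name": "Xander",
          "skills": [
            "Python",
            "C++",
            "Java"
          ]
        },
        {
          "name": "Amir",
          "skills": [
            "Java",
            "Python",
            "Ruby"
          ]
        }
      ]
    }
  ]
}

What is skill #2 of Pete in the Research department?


Path: departments[0].employees[2].skills[1]
Value: SQL

ANSWER: SQL


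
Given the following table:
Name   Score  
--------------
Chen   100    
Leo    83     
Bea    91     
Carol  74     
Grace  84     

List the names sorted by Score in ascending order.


Sorting by Score (ascending):
  Carol: 74
  Leo: 83
  Grace: 84
  Bea: 91
  Chen: 100


ANSWER: Carol, Leo, Grace, Bea, Chen


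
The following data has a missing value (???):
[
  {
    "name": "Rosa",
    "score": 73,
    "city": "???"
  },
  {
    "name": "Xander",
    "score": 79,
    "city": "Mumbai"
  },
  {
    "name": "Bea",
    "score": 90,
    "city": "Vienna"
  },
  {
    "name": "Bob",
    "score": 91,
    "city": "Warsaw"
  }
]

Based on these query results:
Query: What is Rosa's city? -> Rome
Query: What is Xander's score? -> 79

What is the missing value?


The missing value is Rosa's city
From query: Rosa's city = Rome

ANSWER: Rome


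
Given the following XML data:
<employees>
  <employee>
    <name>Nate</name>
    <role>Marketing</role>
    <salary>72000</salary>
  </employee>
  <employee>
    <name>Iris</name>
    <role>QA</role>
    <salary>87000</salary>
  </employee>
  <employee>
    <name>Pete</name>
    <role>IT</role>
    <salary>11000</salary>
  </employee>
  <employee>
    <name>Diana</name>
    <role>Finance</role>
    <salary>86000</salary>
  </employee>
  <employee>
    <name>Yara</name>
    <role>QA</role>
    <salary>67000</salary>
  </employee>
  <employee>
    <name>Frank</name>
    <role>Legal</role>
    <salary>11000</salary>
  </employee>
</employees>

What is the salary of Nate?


Searching for <employee> with <name>Nate</name>
Found at position 1
<salary>72000</salary>

ANSWER: 72000


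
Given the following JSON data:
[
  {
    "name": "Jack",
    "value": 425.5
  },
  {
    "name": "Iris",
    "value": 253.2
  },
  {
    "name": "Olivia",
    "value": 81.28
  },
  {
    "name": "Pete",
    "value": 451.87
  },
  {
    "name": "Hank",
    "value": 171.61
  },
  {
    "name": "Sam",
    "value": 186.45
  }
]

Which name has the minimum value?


Comparing values:
  Jack: 425.5
  Iris: 253.2
  Olivia: 81.28
  Pete: 451.87
  Hank: 171.61
  Sam: 186.45
Minimum: Olivia (81.28)

ANSWER: Olivia


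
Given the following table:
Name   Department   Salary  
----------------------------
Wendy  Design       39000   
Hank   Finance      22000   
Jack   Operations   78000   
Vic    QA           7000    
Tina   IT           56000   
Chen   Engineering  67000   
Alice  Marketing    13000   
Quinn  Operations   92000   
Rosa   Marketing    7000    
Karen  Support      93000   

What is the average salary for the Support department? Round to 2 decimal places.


Support department members:
  Karen: 93000
Sum = 93000
Count = 1
Average = 93000 / 1 = 93000.00

ANSWER: 93000.00


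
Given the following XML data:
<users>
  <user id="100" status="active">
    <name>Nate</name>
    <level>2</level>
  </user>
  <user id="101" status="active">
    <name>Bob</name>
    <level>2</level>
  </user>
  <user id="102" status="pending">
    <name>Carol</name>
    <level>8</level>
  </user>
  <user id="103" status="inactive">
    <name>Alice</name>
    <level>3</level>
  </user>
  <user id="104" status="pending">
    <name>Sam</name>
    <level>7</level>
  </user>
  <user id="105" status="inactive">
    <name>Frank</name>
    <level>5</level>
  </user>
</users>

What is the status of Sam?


Finding user with name = Sam
user id="104" status="pending"

ANSWER: pending


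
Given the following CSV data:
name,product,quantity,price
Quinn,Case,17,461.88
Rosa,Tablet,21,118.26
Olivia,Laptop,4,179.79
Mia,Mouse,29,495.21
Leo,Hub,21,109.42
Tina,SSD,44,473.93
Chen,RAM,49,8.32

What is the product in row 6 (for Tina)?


Row 6: Tina
Column 'product' = SSD

ANSWER: SSD


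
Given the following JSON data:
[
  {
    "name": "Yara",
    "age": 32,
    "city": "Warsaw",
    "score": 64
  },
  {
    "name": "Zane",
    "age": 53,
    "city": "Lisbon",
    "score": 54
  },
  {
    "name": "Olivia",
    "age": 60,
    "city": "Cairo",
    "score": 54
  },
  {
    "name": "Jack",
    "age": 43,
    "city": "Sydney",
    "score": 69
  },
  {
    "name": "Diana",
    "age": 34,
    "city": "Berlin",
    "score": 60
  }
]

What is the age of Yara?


Looking up record where name = Yara
Record index: 0
Field 'age' = 32

ANSWER: 32


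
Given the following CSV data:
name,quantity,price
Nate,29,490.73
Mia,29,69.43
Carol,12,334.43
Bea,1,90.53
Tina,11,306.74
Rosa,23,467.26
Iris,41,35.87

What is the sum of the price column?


Values in 'price' column:
  Row 1: 490.73
  Row 2: 69.43
  Row 3: 334.43
  Row 4: 90.53
  Row 5: 306.74
  Row 6: 467.26
  Row 7: 35.87
Sum = 490.73 + 69.43 + 334.43 + 90.53 + 306.74 + 467.26 + 35.87 = 1794.99

ANSWER: 1794.99


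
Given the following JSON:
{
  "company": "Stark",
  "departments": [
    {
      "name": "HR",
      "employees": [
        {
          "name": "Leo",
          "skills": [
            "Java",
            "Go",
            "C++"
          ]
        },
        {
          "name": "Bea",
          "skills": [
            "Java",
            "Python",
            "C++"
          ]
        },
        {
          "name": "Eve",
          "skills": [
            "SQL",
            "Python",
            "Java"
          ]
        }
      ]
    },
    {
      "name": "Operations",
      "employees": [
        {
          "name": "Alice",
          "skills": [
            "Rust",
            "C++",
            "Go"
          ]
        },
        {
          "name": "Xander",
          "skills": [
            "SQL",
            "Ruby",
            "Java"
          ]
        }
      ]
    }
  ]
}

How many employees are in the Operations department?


Path: departments[1].employees
Count: 2

ANSWER: 2


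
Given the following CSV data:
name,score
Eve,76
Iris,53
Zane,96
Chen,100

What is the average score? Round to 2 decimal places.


Scores: 76, 53, 96, 100
Sum = 325
Count = 4
Average = 325 / 4 = 81.25

ANSWER: 81.25


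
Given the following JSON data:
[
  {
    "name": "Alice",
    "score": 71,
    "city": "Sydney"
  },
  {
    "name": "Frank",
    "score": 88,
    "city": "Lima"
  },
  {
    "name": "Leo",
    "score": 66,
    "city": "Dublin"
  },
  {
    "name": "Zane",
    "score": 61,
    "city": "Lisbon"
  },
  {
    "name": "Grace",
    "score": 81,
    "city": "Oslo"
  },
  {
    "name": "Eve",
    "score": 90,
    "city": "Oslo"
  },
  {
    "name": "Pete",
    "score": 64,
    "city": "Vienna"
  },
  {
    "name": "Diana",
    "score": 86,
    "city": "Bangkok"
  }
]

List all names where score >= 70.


Filtering records where score >= 70:
  Alice (score=71) -> YES
  Frank (score=88) -> YES
  Leo (score=66) -> no
  Zane (score=61) -> no
  Grace (score=81) -> YES
  Eve (score=90) -> YES
  Pete (score=64) -> no
  Diana (score=86) -> YES


ANSWER: Alice, Frank, Grace, Eve, Diana


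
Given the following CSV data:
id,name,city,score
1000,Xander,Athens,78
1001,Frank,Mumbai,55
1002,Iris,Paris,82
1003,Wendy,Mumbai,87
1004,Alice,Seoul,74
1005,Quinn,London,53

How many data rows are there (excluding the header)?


Counting rows (excluding header):
Header: id,name,city,score
Data rows: 6

ANSWER: 6


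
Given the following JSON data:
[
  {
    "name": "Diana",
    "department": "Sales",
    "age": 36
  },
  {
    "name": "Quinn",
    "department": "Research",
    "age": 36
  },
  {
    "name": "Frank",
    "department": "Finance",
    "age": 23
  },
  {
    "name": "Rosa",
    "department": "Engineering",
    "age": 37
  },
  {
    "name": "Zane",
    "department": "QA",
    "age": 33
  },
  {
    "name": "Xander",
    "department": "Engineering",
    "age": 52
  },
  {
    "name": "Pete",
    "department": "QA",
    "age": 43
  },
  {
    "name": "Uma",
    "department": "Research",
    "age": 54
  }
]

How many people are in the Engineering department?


Scanning records for department = Engineering
  Record 3: Rosa
  Record 5: Xander
Count: 2

ANSWER: 2


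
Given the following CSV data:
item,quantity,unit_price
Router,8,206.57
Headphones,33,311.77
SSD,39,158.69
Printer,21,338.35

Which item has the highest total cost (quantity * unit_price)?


Computing row totals:
  Router: 1652.56
  Headphones: 10288.41
  SSD: 6188.91
  Printer: 7105.35
Maximum: Headphones (10288.41)

ANSWER: Headphones


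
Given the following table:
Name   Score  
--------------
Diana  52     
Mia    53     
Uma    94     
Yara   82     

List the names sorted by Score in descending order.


Sorting by Score (descending):
  Uma: 94
  Yara: 82
  Mia: 53
  Diana: 52


ANSWER: Uma, Yara, Mia, Diana


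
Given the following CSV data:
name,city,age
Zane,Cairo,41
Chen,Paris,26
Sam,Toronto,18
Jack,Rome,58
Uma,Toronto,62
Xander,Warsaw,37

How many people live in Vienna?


Scanning city column for 'Vienna':
Total matches: 0

ANSWER: 0


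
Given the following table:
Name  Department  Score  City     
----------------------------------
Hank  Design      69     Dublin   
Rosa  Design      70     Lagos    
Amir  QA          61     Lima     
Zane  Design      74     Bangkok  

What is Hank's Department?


Row 1: Hank
Department = Design

ANSWER: Design


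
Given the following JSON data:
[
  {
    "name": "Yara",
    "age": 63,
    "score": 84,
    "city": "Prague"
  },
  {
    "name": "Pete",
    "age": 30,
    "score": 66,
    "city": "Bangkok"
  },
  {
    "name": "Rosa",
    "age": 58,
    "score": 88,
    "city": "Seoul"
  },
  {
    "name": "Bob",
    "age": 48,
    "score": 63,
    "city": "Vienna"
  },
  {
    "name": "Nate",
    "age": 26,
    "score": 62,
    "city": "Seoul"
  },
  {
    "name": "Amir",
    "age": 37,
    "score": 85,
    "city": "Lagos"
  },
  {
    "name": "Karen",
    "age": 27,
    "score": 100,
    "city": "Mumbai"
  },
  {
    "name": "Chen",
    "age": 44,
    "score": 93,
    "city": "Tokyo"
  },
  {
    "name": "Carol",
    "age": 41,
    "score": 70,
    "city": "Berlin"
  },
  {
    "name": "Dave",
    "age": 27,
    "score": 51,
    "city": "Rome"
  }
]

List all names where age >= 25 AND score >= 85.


Checking both conditions:
  Yara (age=63, score=84) -> no
  Pete (age=30, score=66) -> no
  Rosa (age=58, score=88) -> YES
  Bob (age=48, score=63) -> no
  Nate (age=26, score=62) -> no
  Amir (age=37, score=85) -> YES
  Karen (age=27, score=100) -> YES
  Chen (age=44, score=93) -> YES
  Carol (age=41, score=70) -> no
  Dave (age=27, score=51) -> no


ANSWER: Rosa, Amir, Karen, Chen


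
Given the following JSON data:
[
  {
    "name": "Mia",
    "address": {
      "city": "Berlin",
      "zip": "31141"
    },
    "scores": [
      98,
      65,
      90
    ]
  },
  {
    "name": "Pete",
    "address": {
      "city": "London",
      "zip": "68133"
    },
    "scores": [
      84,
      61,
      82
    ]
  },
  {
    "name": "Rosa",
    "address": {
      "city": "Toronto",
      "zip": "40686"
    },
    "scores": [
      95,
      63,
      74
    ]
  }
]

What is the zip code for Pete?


Path: records[1].address.zip
Value: 68133

ANSWER: 68133


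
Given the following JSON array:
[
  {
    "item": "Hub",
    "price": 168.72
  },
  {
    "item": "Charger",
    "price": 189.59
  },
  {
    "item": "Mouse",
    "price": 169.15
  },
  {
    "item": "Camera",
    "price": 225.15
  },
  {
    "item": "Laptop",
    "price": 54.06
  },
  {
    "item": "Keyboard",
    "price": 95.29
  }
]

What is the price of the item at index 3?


Array index 3 -> Camera
price = 225.15

ANSWER: 225.15


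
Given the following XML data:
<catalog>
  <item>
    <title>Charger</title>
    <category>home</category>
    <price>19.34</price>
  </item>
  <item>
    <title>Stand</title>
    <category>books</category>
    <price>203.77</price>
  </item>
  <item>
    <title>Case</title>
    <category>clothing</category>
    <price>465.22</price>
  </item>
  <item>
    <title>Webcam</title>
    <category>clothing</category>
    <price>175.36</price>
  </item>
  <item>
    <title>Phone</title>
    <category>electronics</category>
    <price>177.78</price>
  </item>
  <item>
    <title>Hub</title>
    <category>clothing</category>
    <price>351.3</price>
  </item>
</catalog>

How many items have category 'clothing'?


Scanning <item> elements for <category>clothing</category>:
  Item 3: Case -> MATCH
  Item 4: Webcam -> MATCH
  Item 6: Hub -> MATCH
Count: 3

ANSWER: 3


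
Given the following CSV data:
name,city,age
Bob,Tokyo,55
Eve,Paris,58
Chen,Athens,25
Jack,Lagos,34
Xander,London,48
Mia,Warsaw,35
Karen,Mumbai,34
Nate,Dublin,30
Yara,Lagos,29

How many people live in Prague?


Scanning city column for 'Prague':
Total matches: 0

ANSWER: 0


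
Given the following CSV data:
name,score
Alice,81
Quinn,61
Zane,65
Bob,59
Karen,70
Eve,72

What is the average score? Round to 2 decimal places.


Scores: 81, 61, 65, 59, 70, 72
Sum = 408
Count = 6
Average = 408 / 6 = 68.00

ANSWER: 68.00


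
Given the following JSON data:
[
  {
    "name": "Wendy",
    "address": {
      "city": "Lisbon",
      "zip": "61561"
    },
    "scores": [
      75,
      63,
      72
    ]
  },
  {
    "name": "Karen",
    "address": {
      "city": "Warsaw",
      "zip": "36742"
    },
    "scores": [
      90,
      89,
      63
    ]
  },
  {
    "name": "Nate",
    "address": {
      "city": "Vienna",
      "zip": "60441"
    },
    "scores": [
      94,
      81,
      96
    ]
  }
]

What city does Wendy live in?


Path: records[0].address.city
Value: Lisbon

ANSWER: Lisbon


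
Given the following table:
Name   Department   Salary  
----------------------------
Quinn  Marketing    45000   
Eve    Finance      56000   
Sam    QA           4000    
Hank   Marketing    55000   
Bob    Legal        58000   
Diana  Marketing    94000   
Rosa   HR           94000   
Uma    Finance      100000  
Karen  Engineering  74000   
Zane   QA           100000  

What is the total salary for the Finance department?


Finance department members:
  Eve: 56000
  Uma: 100000
Total = 56000 + 100000 = 156000

ANSWER: 156000


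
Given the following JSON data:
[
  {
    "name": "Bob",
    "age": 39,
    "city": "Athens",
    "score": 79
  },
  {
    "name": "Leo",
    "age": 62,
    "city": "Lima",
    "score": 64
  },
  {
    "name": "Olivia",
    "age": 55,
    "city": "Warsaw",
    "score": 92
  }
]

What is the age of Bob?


Looking up record where name = Bob
Record index: 0
Field 'age' = 39

ANSWER: 39


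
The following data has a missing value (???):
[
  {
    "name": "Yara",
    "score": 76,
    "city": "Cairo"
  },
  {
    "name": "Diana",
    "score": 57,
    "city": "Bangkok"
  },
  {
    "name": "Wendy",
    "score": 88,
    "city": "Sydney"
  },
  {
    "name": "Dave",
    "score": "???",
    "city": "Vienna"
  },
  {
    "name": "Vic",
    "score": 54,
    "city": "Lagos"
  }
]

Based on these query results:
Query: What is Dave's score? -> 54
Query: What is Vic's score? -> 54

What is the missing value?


The missing value is Dave's score
From query: Dave's score = 54

ANSWER: 54


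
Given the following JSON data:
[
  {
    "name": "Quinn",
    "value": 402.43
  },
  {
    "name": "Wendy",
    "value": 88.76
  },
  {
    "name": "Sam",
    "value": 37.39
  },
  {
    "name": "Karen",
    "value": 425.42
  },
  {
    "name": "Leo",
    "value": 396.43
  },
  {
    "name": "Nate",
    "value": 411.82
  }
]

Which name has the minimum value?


Comparing values:
  Quinn: 402.43
  Wendy: 88.76
  Sam: 37.39
  Karen: 425.42
  Leo: 396.43
  Nate: 411.82
Minimum: Sam (37.39)

ANSWER: Sam


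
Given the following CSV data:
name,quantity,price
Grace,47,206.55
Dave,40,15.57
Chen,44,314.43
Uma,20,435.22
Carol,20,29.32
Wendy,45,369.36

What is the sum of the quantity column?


Values in 'quantity' column:
  Row 1: 47
  Row 2: 40
  Row 3: 44
  Row 4: 20
  Row 5: 20
  Row 6: 45
Sum = 47 + 40 + 44 + 20 + 20 + 45 = 216

ANSWER: 216


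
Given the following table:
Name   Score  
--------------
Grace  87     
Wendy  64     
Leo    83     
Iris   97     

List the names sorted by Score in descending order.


Sorting by Score (descending):
  Iris: 97
  Grace: 87
  Leo: 83
  Wendy: 64


ANSWER: Iris, Grace, Leo, Wendy


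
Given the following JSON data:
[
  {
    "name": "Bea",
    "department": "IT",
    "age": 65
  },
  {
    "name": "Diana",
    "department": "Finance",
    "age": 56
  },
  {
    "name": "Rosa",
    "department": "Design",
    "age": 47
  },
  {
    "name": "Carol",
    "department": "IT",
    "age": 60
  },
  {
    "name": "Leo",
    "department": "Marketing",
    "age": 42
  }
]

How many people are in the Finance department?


Scanning records for department = Finance
  Record 1: Diana
Count: 1

ANSWER: 1


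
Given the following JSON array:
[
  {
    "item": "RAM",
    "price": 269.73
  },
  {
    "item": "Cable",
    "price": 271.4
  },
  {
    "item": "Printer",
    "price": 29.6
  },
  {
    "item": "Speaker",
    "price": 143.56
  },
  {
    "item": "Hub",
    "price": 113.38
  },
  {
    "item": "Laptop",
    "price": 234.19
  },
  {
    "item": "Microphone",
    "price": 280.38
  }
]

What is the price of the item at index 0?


Array index 0 -> RAM
price = 269.73

ANSWER: 269.73


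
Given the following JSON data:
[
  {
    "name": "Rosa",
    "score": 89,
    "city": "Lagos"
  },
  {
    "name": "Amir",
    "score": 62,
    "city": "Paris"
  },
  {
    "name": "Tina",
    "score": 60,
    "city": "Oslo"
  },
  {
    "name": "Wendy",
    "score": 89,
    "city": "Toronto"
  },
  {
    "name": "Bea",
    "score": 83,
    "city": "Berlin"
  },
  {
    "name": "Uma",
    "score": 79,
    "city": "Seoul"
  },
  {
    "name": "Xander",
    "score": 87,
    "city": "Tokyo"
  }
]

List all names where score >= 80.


Filtering records where score >= 80:
  Rosa (score=89) -> YES
  Amir (score=62) -> no
  Tina (score=60) -> no
  Wendy (score=89) -> YES
  Bea (score=83) -> YES
  Uma (score=79) -> no
  Xander (score=87) -> YES


ANSWER: Rosa, Wendy, Bea, Xander


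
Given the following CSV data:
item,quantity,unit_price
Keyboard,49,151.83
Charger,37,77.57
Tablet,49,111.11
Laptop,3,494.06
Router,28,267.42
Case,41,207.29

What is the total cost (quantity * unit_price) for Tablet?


Row: Tablet
quantity = 49
unit_price = 111.11
total = 49 * 111.11 = 5444.39

ANSWER: 5444.39


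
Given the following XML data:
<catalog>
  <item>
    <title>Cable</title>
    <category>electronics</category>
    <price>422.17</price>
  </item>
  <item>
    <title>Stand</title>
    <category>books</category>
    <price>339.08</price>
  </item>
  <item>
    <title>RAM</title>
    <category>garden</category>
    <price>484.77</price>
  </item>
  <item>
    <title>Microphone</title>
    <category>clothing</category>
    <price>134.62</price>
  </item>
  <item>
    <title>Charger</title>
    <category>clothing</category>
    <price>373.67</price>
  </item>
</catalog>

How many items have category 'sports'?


Scanning <item> elements for <category>sports</category>:
Count: 0

ANSWER: 0


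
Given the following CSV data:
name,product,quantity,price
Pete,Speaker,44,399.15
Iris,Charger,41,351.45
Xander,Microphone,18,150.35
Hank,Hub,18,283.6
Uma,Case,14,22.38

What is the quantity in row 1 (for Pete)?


Row 1: Pete
Column 'quantity' = 44

ANSWER: 44


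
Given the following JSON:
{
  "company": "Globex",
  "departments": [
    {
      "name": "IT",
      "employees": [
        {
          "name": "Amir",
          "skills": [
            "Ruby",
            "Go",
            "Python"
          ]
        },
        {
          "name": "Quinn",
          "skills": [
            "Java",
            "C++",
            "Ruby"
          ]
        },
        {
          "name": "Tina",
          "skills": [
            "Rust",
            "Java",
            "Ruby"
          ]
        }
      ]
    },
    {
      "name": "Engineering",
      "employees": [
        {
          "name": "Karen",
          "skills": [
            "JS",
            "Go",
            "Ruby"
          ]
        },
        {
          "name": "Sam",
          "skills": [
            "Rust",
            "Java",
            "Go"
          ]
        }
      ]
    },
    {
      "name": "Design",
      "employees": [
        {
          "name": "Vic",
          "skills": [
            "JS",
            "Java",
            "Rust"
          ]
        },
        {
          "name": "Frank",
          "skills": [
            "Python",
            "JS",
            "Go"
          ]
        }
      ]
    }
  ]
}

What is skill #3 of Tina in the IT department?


Path: departments[0].employees[2].skills[2]
Value: Ruby

ANSWER: Ruby


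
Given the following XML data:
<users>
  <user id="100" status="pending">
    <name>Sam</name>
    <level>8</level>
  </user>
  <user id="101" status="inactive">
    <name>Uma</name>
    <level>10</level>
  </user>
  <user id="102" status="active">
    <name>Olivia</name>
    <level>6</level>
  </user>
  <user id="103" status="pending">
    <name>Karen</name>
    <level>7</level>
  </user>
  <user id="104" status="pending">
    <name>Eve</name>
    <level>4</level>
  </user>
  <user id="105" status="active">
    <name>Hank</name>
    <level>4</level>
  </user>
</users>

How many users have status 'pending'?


Counting users with status='pending':
  Sam (id=100) -> MATCH
  Karen (id=103) -> MATCH
  Eve (id=104) -> MATCH
Count: 3

ANSWER: 3


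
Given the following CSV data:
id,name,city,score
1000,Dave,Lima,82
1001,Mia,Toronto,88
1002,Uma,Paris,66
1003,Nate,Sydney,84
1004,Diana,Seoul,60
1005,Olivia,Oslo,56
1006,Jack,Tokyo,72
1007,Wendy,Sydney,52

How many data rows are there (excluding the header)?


Counting rows (excluding header):
Header: id,name,city,score
Data rows: 8

ANSWER: 8


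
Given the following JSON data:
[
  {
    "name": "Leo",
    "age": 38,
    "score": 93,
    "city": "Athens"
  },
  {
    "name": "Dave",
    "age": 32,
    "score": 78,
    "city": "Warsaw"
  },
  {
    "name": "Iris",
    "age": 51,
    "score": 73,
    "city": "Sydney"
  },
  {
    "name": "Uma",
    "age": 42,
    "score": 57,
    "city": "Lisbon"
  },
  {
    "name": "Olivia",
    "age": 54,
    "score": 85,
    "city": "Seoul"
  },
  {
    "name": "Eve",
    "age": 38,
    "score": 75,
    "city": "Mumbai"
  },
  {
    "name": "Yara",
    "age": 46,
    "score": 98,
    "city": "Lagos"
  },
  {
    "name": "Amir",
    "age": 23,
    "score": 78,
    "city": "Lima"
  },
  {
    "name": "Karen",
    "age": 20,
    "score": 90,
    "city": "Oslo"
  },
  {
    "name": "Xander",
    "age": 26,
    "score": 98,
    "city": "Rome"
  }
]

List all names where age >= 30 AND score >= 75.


Checking both conditions:
  Leo (age=38, score=93) -> YES
  Dave (age=32, score=78) -> YES
  Iris (age=51, score=73) -> no
  Uma (age=42, score=57) -> no
  Olivia (age=54, score=85) -> YES
  Eve (age=38, score=75) -> YES
  Yara (age=46, score=98) -> YES
  Amir (age=23, score=78) -> no
  Karen (age=20, score=90) -> no
  Xander (age=26, score=98) -> no


ANSWER: Leo, Dave, Olivia, Eve, Yara
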